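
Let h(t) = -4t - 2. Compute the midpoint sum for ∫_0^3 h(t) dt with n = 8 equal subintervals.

-24

Δt = (3 − 0)/8 = 0.375.
Midpoints: 0.1875, 0.5625, 0.9375, 1.3125, 1.6875, 2.0625, 2.4375, 2.8125.
h(0.1875) = -2.75, h(0.5625) = -4.25, h(0.9375) = -5.75, h(1.3125) = -7.25, h(1.6875) = -8.75, h(2.0625) = -10.25, h(2.4375) = -11.75, h(2.8125) = -13.25.
Sum = Δt · [h(0.1875) + h(0.5625) + h(0.9375) + ...].
Sum = -24.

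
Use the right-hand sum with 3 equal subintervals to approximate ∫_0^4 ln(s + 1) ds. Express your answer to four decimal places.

5.0080

Δs = (4 − 0)/3 = 4/3.
Right endpoints: 4/3, 8/3, 4.
f(4/3) ≈ 0.8473, f(8/3) ≈ 1.2993, f(4) ≈ 1.6094.
Sum = Δs · [f(4/3) + f(8/3) + f(4)].
Sum ≈ 5.0080.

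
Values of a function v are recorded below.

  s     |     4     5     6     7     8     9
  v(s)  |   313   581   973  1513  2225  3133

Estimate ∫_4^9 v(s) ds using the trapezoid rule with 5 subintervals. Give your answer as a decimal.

7015

Δs = 1.
T_5 = (1/2)·[313 + 2·581 + 2·973 + 2·1513 + 2·2225 + 3133] = 7015.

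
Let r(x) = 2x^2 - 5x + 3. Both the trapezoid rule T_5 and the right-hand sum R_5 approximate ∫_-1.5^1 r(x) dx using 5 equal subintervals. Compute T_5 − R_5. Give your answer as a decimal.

T_5 = 13.75.
R_5 = 10.
T_5 − R_5 = 3.75.

3.75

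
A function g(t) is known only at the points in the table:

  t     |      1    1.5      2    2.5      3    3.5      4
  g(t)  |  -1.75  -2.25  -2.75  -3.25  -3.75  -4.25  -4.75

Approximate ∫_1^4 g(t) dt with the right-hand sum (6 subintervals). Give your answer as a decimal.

Δt = 0.5.
Sum = 0.5·[(-2.25) + (-2.75) + (-3.25) + (-3.75) + (-4.25) + (-4.75)] = -10.5.

-10.5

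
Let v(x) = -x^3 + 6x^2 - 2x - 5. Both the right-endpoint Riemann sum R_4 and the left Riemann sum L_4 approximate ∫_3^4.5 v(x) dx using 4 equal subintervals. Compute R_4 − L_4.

R_4 ≈ 27.12012.
L_4 ≈ 26.97949.
R_4 − L_4 = 0.140625.

0.140625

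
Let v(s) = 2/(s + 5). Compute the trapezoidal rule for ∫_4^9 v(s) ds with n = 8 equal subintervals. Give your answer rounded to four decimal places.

Δs = (9 − 4)/8 = 0.625.
v(4) = 2/9, v(4.625) = 16/77, v(5.25) = 8/41, v(5.875) = 16/87, v(6.5) = 4/23, v(7.125) = 16/97, v(7.75) = 8/51, v(8.375) = 16/107, v(9) = 1/7.
T_8 = (Δs/2)·[v(s_0) + 2v(s_1) + ... + 2v(s_{7}) + v(s_8)].
Sum ≈ 0.8841.

0.8841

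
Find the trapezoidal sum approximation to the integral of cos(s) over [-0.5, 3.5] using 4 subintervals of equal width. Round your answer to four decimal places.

Δs = (3.5 − (-0.5))/4 = 1.
f(-0.5) ≈ 0.8776, f(0.5) ≈ 0.8776, f(1.5) ≈ 0.0707, f(2.5) ≈ -0.8011, f(3.5) ≈ -0.9365.
T_4 = (Δs/2)·[f(s_0) + 2f(s_1) + 2f(s_2) + 2f(s_3) + f(s_4)].
Sum ≈ 0.1177.

0.1177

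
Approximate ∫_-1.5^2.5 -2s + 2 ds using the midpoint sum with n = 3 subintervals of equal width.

4

Δs = (2.5 − (-1.5))/3 = 4/3.
Midpoints: -5/6, 0.5, 11/6.
f(-5/6) = 11/3, f(0.5) = 1, f(11/6) = -5/3.
Sum = Δs · [f(-5/6) + f(0.5) + f(11/6)].
Sum = 4.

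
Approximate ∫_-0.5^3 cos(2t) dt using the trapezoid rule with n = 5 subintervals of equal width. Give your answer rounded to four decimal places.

Δt = (3 − (-0.5))/5 = 0.7.
f(-0.5) ≈ 0.5403, f(0.2) ≈ 0.9211, f(0.9) ≈ -0.2272, f(1.6) ≈ -0.9983, f(2.3) ≈ -0.1122, f(3) ≈ 0.9602.
T_5 = (Δt/2)·[f(t_0) + 2f(t_1) + ... + 2f(t_{4}) + f(t_5)].
Sum ≈ 0.2336.

0.2336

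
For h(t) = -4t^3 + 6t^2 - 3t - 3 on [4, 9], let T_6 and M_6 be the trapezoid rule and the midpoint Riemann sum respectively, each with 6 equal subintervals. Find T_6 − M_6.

T_6 ≈ -5129.16667.
M_6 ≈ -5066.66667.
T_6 − M_6 = -62.5.

-62.5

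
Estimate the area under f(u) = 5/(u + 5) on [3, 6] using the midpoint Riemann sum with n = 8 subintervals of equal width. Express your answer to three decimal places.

Δu = (6 − 3)/8 = 0.375.
Midpoints: 3.1875, 3.5625, 3.9375, 4.3125, 4.6875, 5.0625, 5.4375, 5.8125.
f(3.1875) = 80/131, f(3.5625) = 80/137, f(3.9375) = 80/143, f(4.3125) = 80/149, f(4.6875) = 16/31, f(5.0625) = 80/161, f(5.4375) = 80/167, f(5.8125) = 80/173.
Sum = Δu · [f(3.1875) + f(3.5625) + f(3.9375) + ...].
Sum ≈ 1.592.

1.592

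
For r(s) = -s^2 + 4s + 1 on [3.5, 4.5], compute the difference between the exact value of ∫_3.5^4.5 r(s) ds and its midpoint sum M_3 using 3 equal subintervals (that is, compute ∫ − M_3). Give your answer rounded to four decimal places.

Exact integral: ∫_3.5^4.5 r(s) ds ≈ 0.916667.
M_3 ≈ 0.925926.
Error ≈ 0.916667 − 0.925926 ≈ -0.0093.

-0.0093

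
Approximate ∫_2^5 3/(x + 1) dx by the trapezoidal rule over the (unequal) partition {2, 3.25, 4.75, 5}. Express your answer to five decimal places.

Subinterval widths: 1.25, 1.5, 0.25.
f(2) = 1, f(3.25) = 12/17, f(4.75) = 12/23, f(5) = 0.5.
On each subinterval the trapezoid contributes (Δx_i/2)·[f(x_{i-1}) + f(x_i)].
Sum ≈ 2.11461.

2.11461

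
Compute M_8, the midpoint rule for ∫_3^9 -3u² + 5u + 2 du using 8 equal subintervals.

Δu = (9 − 3)/8 = 0.75.
Midpoints: 3.375, 4.125, 4.875, 5.625, 6.375, 7.125, 7.875, 8.625.
f(3.375) = -15.296875, f(4.125) = -28.421875, f(4.875) = -44.921875, f(5.625) = -64.796875, f(6.375) = -88.046875, f(7.125) = -114.671875, f(7.875) = -144.671875, f(8.625) = -178.046875.
Sum = Δu · [f(3.375) + f(4.125) + f(4.875) + ...].
Sum = -509.15625.

-509.15625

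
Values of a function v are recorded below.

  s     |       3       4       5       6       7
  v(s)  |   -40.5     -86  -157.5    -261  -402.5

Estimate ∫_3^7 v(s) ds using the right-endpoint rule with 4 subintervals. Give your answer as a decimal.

-907

Δs = 1.
Sum = 1·[(-86) + (-157.5) + (-261) + (-402.5)] = -907.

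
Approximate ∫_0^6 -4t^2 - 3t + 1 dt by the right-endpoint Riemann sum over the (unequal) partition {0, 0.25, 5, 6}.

Subinterval widths: 0.25, 4.75, 1.
Right endpoints: 0.25, 5, 6.
f(0.25) = 0, f(5) = -114, f(6) = -161.
Sum = Σ Δt_i · f(t_i).
Sum = -702.5.

-702.5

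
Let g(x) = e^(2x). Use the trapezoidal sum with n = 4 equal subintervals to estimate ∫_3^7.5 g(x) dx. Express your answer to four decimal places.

Δx = (7.5 − 3)/4 = 1.125.
g(3) ≈ 403.4288, g(4.125) ≈ 3827.6258, g(5.25) ≈ 36315.5027, g(6.375) ≈ 344551.8961, g(7.5) ≈ 3269017.3725.
T_4 = (Δx/2)·[g(x_0) + 2g(x_1) + 2g(x_2) + 2g(x_3) + g(x_4)].
Sum ≈ 2271831.1034.

2271831.1034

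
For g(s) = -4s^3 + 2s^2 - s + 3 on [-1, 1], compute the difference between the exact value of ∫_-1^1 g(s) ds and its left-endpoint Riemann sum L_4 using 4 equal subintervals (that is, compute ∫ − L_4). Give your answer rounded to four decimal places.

Exact integral: ∫_-1^1 g(s) ds ≈ 7.333333.
L_4 = 10.
Error ≈ 7.333333 − 10 ≈ -2.6667.

-2.6667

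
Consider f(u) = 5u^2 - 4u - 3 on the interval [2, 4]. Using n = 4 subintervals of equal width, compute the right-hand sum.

Δu = (4 − 2)/4 = 0.5.
Right endpoints: 2.5, 3, 3.5, 4.
f(2.5) = 18.25, f(3) = 30, f(3.5) = 44.25, f(4) = 61.
Sum = Δu · [f(2.5) + f(3) + f(3.5) + f(4)].
Sum = 76.75.

76.75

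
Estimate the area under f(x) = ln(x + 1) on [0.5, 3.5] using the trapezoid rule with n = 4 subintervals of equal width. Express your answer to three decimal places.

Δx = (3.5 − 0.5)/4 = 0.75.
f(0.5) ≈ 0.405, f(1.25) ≈ 0.811, f(2) ≈ 1.099, f(2.75) ≈ 1.322, f(3.5) ≈ 1.504.
T_4 = (Δx/2)·[f(x_0) + 2f(x_1) + 2f(x_2) + 2f(x_3) + f(x_4)].
Sum ≈ 3.140.

3.140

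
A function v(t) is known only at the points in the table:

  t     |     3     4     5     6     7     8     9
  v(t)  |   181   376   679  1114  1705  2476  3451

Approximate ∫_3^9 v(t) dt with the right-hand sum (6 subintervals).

Δt = 1.
Sum = 1·[376 + 679 + 1114 + 1705 + 2476 + 3451] = 9801.

9801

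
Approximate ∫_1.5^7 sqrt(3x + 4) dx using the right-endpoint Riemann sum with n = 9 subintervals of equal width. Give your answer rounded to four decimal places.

22.9010

Δx = (7 − 1.5)/9 = 11/18.
Right endpoints: 19/9, 49/18, 10/3, 71/18, 41/9, 31/6, 52/9, 115/18, 7.
f(19/9) ≈ 3.2146, f(49/18) ≈ 3.4881, f(10/3) ≈ 3.7417, f(71/18) ≈ 3.9791, f(41/9) ≈ 4.2032, f(31/6) ≈ 4.4159, f(52/9) ≈ 4.6188, f(115/18) ≈ 4.8132, f(7) ≈ 5.0000.
Sum = Δx · [f(19/9) + f(49/18) + f(10/3) + ...].
Sum ≈ 22.9010.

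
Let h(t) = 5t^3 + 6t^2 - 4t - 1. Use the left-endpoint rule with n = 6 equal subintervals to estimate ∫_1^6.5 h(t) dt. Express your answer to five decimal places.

2006.86502

Δt = (6.5 − 1)/6 = 11/12.
Left endpoints: 1, 23/12, 17/6, 3.75, 14/3, 67/12.
h(1) = 6, h(23/12) = 83947/1728, h(17/6) = 32305/216, h(3.75) = 332.046875, h(14/3) = 16717/27, h(67/12) = 1786703/1728.
Sum = Δt · [h(1) + h(23/12) + h(17/6) + ...].
Sum ≈ 2006.86502.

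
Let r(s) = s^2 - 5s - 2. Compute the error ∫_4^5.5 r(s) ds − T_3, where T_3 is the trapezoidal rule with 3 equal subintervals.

Exact integral: ∫_4^5.5 r(s) ds = -4.5.
T_3 = -4.4375.
Error = -4.5 − (-4.4375) = -0.0625.

-0.0625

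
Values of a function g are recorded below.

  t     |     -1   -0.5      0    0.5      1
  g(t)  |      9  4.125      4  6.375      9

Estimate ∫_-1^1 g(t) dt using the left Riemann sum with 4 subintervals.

Δt = 0.5.
Sum = 0.5·[9 + 4.125 + 4 + 6.375] = 11.75.

11.75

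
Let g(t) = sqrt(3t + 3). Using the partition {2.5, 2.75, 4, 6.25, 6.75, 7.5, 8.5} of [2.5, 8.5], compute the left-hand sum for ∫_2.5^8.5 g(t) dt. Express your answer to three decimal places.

Subinterval widths: 0.25, 1.25, 2.25, 0.5, 0.75, 1.
Left endpoints: 2.5, 2.75, 4, 6.25, 6.75, 7.5.
g(2.5) ≈ 3.240, g(2.75) ≈ 3.354, g(4) ≈ 3.873, g(6.25) ≈ 4.664, g(6.75) ≈ 4.822, g(7.5) ≈ 5.050.
Sum = Σ Δt_i · g(t_i).
Sum ≈ 24.715.

24.715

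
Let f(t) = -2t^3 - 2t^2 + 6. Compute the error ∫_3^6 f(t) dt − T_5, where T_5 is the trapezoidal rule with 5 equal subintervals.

Exact integral: ∫_3^6 f(t) dt = -715.5.
T_5 = -720.72.
Error = -715.5 − (-720.72) = 5.22.

5.22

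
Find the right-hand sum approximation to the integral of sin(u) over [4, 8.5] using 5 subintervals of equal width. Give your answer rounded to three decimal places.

0.652

Δu = (8.5 − 4)/5 = 0.9.
Right endpoints: 4.9, 5.8, 6.7, 7.6, 8.5.
f(4.9) ≈ -0.982, f(5.8) ≈ -0.465, f(6.7) ≈ 0.405, f(7.6) ≈ 0.968, f(8.5) ≈ 0.798.
Sum = Δu · [f(4.9) + f(5.8) + f(6.7) + f(7.6) + f(8.5)].
Sum ≈ 0.652.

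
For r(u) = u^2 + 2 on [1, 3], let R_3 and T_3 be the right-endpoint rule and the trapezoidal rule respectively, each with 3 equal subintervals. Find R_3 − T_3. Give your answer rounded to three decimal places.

2.667

R_3 ≈ 15.48148.
T_3 ≈ 12.81481.
R_3 − T_3 ≈ 2.667.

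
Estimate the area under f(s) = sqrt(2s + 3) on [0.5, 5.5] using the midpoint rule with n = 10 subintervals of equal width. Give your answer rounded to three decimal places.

14.797

Δs = (5.5 − 0.5)/10 = 0.5.
Midpoints: 0.75, 1.25, 1.75, 2.25, 2.75, 3.25, 3.75, 4.25, 4.75, 5.25.
f(0.75) ≈ 2.121, f(1.25) ≈ 2.345, f(1.75) ≈ 2.550, f(2.25) ≈ 2.739, f(2.75) ≈ 2.915, f(3.25) ≈ 3.082, f(3.75) ≈ 3.240, f(4.25) ≈ 3.391, f(4.75) ≈ 3.536, f(5.25) ≈ 3.674.
Sum = Δs · [f(0.75) + f(1.25) + f(1.75) + ...].
Sum ≈ 14.797.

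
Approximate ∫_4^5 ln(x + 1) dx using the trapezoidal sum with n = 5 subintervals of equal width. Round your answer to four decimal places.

1.7033

Δx = (5 − 4)/5 = 0.2.
f(4) ≈ 1.6094, f(4.2) ≈ 1.6487, f(4.4) ≈ 1.6864, f(4.6) ≈ 1.7228, f(4.8) ≈ 1.7579, f(5) ≈ 1.7918.
T_5 = (Δx/2)·[f(x_0) + 2f(x_1) + ... + 2f(x_{4}) + f(x_5)].
Sum ≈ 1.7033.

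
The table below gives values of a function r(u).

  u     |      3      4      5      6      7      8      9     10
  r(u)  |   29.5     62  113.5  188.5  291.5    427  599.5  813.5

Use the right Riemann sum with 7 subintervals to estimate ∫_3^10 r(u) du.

Δu = 1.
Sum = 1·[62 + 113.5 + 188.5 + 291.5 + 427 + 599.5 + 813.5] = 2495.5.

2495.5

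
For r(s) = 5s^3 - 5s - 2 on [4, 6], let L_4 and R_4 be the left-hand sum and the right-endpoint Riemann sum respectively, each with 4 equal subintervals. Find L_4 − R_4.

-375

L_4 = 1064.75.
R_4 = 1439.75.
L_4 − R_4 = -375.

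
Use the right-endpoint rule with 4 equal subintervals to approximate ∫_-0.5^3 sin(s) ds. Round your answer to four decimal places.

2.0184

Δs = (3 − (-0.5))/4 = 0.875.
Right endpoints: 0.375, 1.25, 2.125, 3.
f(0.375) ≈ 0.3663, f(1.25) ≈ 0.9490, f(2.125) ≈ 0.8503, f(3) ≈ 0.1411.
Sum = Δs · [f(0.375) + f(1.25) + f(2.125) + f(3)].
Sum ≈ 2.0184.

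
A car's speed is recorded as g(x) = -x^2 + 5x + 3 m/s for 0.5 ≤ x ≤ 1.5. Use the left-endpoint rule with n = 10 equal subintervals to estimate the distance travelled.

Δx = (1.5 − 0.5)/10 = 0.1.
Left endpoints: 0.5, 0.6, 0.7, 0.8, 0.9, 1, 1.1, 1.2, 1.3, 1.4.
g(0.5) = 5.25, g(0.6) = 5.64, g(0.7) = 6.01, g(0.8) = 6.36, g(0.9) = 6.69, g(1) = 7, g(1.1) = 7.29, g(1.2) = 7.56, g(1.3) = 7.81, g(1.4) = 8.04.
Sum = Δx · [g(0.5) + g(0.6) + g(0.7) + ...].
Sum = 6.765.

6.765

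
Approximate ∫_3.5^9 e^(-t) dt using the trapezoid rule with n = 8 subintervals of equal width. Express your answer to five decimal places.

Δt = (9 − 3.5)/8 = 0.6875.
f(3.5) ≈ 0.03020, f(4.1875) ≈ 0.01518, f(4.875) ≈ 0.00764, f(5.5625) ≈ 0.00384, f(6.25) ≈ 0.00193, f(6.9375) ≈ 0.00097, f(7.625) ≈ 0.00049, f(8.3125) ≈ 0.00025, f(9) ≈ 0.00012.
T_8 = (Δt/2)·[f(t_0) + 2f(t_1) + ... + 2f(t_{7}) + f(t_8)].
Sum ≈ 0.03125.

0.03125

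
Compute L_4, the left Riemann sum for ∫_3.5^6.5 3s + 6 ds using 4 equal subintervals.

Δs = (6.5 − 3.5)/4 = 0.75.
Left endpoints: 3.5, 4.25, 5, 5.75.
f(3.5) = 16.5, f(4.25) = 18.75, f(5) = 21, f(5.75) = 23.25.
Sum = Δs · [f(3.5) + f(4.25) + f(5) + f(5.75)].
Sum = 59.625.

59.625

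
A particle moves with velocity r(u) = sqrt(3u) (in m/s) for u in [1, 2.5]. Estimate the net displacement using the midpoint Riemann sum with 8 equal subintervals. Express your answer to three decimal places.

Δu = (2.5 − 1)/8 = 0.1875.
Midpoints: 1.09375, 1.28125, 1.46875, 1.65625, 1.84375, 2.03125, 2.21875, 2.40625.
r(1.09375) ≈ 1.811, r(1.28125) ≈ 1.961, r(1.46875) ≈ 2.099, r(1.65625) ≈ 2.229, r(1.84375) ≈ 2.352, r(2.03125) ≈ 2.469, r(2.21875) ≈ 2.580, r(2.40625) ≈ 2.687.
Sum = Δu · [r(1.09375) + r(1.28125) + r(1.46875) + ...].
Sum ≈ 3.410.

3.410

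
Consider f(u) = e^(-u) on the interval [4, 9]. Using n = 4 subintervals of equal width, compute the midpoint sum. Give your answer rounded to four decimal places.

Δu = (9 − 4)/4 = 1.25.
Midpoints: 4.625, 5.875, 7.125, 8.375.
f(4.625) ≈ 0.0098, f(5.875) ≈ 0.0028, f(7.125) ≈ 0.0008, f(8.375) ≈ 0.0002.
Sum = Δu · [f(4.625) + f(5.875) + f(7.125) + f(8.375)].
Sum ≈ 0.0171.

0.0171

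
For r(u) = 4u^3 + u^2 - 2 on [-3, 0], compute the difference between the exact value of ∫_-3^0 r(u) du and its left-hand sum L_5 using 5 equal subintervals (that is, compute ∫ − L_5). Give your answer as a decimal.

Exact integral: ∫_-3^0 r(u) du = -78.
L_5 = -110.76.
Error = -78 − (-110.76) = 32.76.

32.76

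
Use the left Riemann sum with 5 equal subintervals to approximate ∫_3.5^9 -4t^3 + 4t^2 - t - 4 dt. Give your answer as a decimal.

-4269.98

Δt = (9 − 3.5)/5 = 1.1.
Left endpoints: 3.5, 4.6, 5.7, 6.8, 7.9.
f(3.5) = -130, f(4.6) = -313.304, f(5.7) = -620.512, f(6.8) = -1083.568, f(7.9) = -1734.416.
Sum = Δt · [f(3.5) + f(4.6) + f(5.7) + f(6.8) + f(7.9)].
Sum = -4269.98.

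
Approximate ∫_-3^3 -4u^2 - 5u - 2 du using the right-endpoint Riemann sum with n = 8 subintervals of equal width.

-97.5

Δu = (3 − (-3))/8 = 0.75.
Right endpoints: -2.25, -1.5, -0.75, 0, 0.75, 1.5, 2.25, 3.
f(-2.25) = -11, f(-1.5) = -3.5, f(-0.75) = -0.5, f(0) = -2, f(0.75) = -8, f(1.5) = -18.5, f(2.25) = -33.5, f(3) = -53.
Sum = Δu · [f(-2.25) + f(-1.5) + f(-0.75) + ...].
Sum = -97.5.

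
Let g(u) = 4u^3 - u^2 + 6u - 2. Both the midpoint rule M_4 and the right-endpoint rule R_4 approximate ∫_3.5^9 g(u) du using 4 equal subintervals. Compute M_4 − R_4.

-2054.63671875

M_4 = 6313.35546875.
R_4 = 8367.9921875.
M_4 − R_4 = -2054.63671875.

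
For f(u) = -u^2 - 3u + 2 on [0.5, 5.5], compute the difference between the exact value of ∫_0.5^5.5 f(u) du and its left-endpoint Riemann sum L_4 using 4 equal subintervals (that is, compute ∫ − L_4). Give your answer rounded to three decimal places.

-26.823

Exact integral: ∫_0.5^5.5 f(u) du ≈ -90.41667.
L_4 = -63.59375.
Error ≈ -90.41667 − (-63.59375) ≈ -26.823.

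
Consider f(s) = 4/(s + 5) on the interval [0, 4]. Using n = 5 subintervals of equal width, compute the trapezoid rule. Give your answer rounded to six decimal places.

Δs = (4 − 0)/5 = 0.8.
f(0) = 0.8, f(0.8) = 20/29, f(1.6) = 20/33, f(2.4) = 20/37, f(3.2) = 20/41, f(4) = 4/9.
T_5 = (Δs/2)·[f(s_0) + 2f(s_1) + ... + 2f(s_{4}) + f(s_5)].
Sum ≈ 2.357027.

2.357027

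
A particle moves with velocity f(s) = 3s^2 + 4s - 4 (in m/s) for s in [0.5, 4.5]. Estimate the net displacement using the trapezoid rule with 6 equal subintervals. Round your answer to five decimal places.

115.88889

Δs = (4.5 − 0.5)/6 = 2/3.
f(0.5) = -1.25, f(7/6) = 4.75, f(11/6) = 161/12, f(2.5) = 24.75, f(19/6) = 38.75, f(23/6) = 665/12, f(4.5) = 74.75.
T_6 = (Δs/2)·[f(s_0) + 2f(s_1) + ... + 2f(s_{5}) + f(s_6)].
Sum ≈ 115.88889.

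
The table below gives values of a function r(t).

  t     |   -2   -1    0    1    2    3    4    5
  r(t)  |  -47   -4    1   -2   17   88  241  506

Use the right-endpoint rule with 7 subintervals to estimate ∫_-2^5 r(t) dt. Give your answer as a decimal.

847

Δt = 1.
Sum = 1·[(-4) + 1 + (-2) + 17 + 88 + 241 + 506] = 847.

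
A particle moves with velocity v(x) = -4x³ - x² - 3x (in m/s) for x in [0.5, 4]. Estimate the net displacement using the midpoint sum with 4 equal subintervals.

Δx = (4 − 0.5)/4 = 0.875.
Midpoints: 0.9375, 1.8125, 2.6875, 3.5625.
v(0.9375) = -7155/1024, v(1.8125) = -33321/1024, v(2.6875) = -95159/1024, v(3.5625) = -209133/1024.
Sum = Δx · [v(0.9375) + v(1.8125) + v(2.6875) + v(3.5625)].
Sum = -294.6015625.

-294.6015625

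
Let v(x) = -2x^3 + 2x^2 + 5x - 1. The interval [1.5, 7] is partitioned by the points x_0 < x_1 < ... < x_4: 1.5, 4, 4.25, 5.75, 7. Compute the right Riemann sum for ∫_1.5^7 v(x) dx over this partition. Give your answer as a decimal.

-1338.8046875

Subinterval widths: 2.5, 0.25, 1.5, 1.25.
Right endpoints: 4, 4.25, 5.75, 7.
v(4) = -77, v(4.25) = -97.15625, v(5.75) = -286.34375, v(7) = -554.
Sum = Σ Δx_i · v(x_i).
Sum = -1338.8046875.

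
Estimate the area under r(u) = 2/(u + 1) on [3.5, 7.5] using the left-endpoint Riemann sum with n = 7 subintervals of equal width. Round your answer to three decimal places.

Δu = (7.5 − 3.5)/7 = 4/7.
Left endpoints: 3.5, 57/14, 65/14, 73/14, 81/14, 89/14, 97/14.
r(3.5) = 4/9, r(57/14) = 28/71, r(65/14) = 28/79, r(73/14) = 28/87, r(81/14) = 28/95, r(89/14) = 28/103, r(97/14) = 28/111.
Sum = Δu · [r(3.5) + r(57/14) + r(65/14) + ...].
Sum ≈ 1.334.

1.334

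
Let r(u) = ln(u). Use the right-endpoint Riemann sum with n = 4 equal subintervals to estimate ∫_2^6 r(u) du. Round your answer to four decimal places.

Δu = (6 − 2)/4 = 1.
Right endpoints: 3, 4, 5, 6.
r(3) ≈ 1.0986, r(4) ≈ 1.3863, r(5) ≈ 1.6094, r(6) ≈ 1.7918.
Sum = Δu · [r(3) + r(4) + r(5) + r(6)].
Sum ≈ 5.8861.

5.8861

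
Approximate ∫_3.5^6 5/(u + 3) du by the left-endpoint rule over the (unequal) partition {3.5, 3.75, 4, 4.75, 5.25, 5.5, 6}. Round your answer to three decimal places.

Subinterval widths: 0.25, 0.25, 0.75, 0.5, 0.25, 0.5.
Left endpoints: 3.5, 3.75, 4, 4.75, 5.25, 5.5.
f(3.5) = 10/13, f(3.75) = 20/27, f(4) = 5/7, f(4.75) = 20/31, f(5.25) = 20/33, f(5.5) = 10/17.
Sum = Σ Δu_i · f(u_i).
Sum ≈ 1.681.

1.681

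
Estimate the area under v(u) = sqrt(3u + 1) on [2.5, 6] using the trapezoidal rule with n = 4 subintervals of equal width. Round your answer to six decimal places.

Δu = (6 − 2.5)/4 = 0.875.
v(2.5) ≈ 2.915476, v(3.375) ≈ 3.335416, v(4.25) ≈ 3.708099, v(5.125) ≈ 4.046604, v(6) ≈ 4.358899.
T_4 = (Δu/2)·[v(u_0) + 2v(u_1) + 2v(u_2) + 2v(u_3) + v(u_4)].
Sum ≈ 12.886393.

12.886393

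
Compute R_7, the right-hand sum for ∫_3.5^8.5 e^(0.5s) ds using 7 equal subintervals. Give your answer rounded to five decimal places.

153.04915

Δs = (8.5 − 3.5)/7 = 5/7.
Right endpoints: 59/14, 69/14, 79/14, 89/14, 99/14, 109/14, 8.5.
f(59/14) ≈ 8.22471, f(69/14) ≈ 11.75508, f(79/14) ≈ 16.80083, f(89/14) ≈ 24.01243, f(99/14) ≈ 34.31952, f(109/14) ≈ 49.05083, f(8.5) ≈ 70.10541.
Sum = Δs · [f(59/14) + f(69/14) + f(79/14) + ...].
Sum ≈ 153.04915.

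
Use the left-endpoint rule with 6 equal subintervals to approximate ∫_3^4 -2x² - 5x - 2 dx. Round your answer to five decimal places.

-42.59259

Δx = (4 − 3)/6 = 1/6.
Left endpoints: 3, 19/6, 10/3, 3.5, 11/3, 23/6.
f(3) = -35, f(19/6) = -341/9, f(10/3) = -368/9, f(3.5) = -44, f(11/3) = -425/9, f(23/6) = -455/9.
Sum = Δx · [f(3) + f(19/6) + f(10/3) + ...].
Sum ≈ -42.59259.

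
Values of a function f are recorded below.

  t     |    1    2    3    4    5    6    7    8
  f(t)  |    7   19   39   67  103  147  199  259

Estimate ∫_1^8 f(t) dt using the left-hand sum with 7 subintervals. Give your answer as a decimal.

Δt = 1.
Sum = 1·[7 + 19 + 39 + 67 + 103 + 147 + 199] = 581.

581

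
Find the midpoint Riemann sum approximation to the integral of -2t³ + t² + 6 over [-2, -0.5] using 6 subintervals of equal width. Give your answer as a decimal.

Δt = (-0.5 − (-2))/6 = 0.25.
Midpoints: -1.875, -1.625, -1.375, -1.125, -0.875, -0.625.
f(-1.875) = 22.69921875, f(-1.625) = 17.22265625, f(-1.375) = 13.08984375, f(-1.125) = 10.11328125, f(-0.875) = 8.10546875, f(-0.625) = 6.87890625.
Sum = Δt · [f(-1.875) + f(-1.625) + f(-1.375) + ...].
Sum = 19.52734375.

19.52734375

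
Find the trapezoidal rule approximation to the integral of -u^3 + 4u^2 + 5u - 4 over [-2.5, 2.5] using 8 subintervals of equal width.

22.96875

Δu = (2.5 − (-2.5))/8 = 0.625.
f(-2.5) = 24.125, f(-1.875) = 3727/512, f(-1.25) = -2.046875, f(-0.625) = -2723/512, f(0) = -4, f(0.625) = 227/512, f(1.25) = 6.546875, f(1.875) = 6577/512, f(2.5) = 17.875.
T_8 = (Δu/2)·[f(u_0) + 2f(u_1) + ... + 2f(u_{7}) + f(u_8)].
Sum = 22.96875.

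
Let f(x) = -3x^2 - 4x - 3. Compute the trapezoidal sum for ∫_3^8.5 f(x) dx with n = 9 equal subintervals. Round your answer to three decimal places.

Δx = (8.5 − 3)/9 = 11/18.
f(3) = -42, f(65/18) = -6109/108, f(38/9) = -1981/27, f(29/6) = -1109/12, f(49/9) = -3070/27, f(109/18) = -14821/108, f(20/3) = -163, f(131/18) = -20629/108, f(71/9) = -5974/27, f(8.5) = -253.75.
T_9 = (Δx/2)·[f(x_0) + 2f(x_1) + ... + 2f(x_{8}) + f(x_9)].
Sum ≈ -731.152.

-731.152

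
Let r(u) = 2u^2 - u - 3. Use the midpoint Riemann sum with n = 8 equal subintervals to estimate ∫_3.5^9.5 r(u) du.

485.4375

Δu = (9.5 − 3.5)/8 = 0.75.
Midpoints: 3.875, 4.625, 5.375, 6.125, 6.875, 7.625, 8.375, 9.125.
r(3.875) = 23.15625, r(4.625) = 35.15625, r(5.375) = 49.40625, r(6.125) = 65.90625, r(6.875) = 84.65625, r(7.625) = 105.65625, r(8.375) = 128.90625, r(9.125) = 154.40625.
Sum = Δu · [r(3.875) + r(4.625) + r(5.375) + ...].
Sum = 485.4375.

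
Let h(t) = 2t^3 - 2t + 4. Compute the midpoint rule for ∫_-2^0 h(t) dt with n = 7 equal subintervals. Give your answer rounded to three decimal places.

Δt = (0 − (-2))/7 = 2/7.
Midpoints: -13/7, -11/7, -9/7, -1, -5/7, -3/7, -1/7.
h(-13/7) = -1748/343, h(-11/7) = -212/343, h(-9/7) = 796/343, h(-1) = 4, h(-5/7) = 1612/343, h(-3/7) = 1612/343, h(-1/7) = 1468/343.
Sum = Δt · [h(-13/7) + h(-11/7) + h(-9/7) + ...].
Sum ≈ 4.082.

4.082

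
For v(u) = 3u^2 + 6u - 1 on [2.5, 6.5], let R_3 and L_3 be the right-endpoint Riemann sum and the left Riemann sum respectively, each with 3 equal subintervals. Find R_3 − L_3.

R_3 ≈ 454.555556.
L_3 ≈ 278.555556.
R_3 − L_3 = 176.

176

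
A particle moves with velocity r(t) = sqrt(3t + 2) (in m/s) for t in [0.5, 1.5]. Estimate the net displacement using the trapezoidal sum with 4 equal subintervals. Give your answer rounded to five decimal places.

2.22643

Δt = (1.5 − 0.5)/4 = 0.25.
r(0.5) ≈ 1.87083, r(0.75) ≈ 2.06155, r(1) ≈ 2.23607, r(1.25) ≈ 2.39792, r(1.5) ≈ 2.54951.
T_4 = (Δt/2)·[r(t_0) + 2r(t_1) + 2r(t_2) + 2r(t_3) + r(t_4)].
Sum ≈ 2.22643.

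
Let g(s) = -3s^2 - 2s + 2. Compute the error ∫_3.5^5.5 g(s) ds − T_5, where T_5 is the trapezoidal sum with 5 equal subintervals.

0.16

Exact integral: ∫_3.5^5.5 g(s) ds = -137.5.
T_5 = -137.66.
Error = -137.5 − (-137.66) = 0.16.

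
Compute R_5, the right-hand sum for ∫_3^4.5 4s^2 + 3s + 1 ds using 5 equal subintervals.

Δs = (4.5 − 3)/5 = 0.3.
Right endpoints: 3.3, 3.6, 3.9, 4.2, 4.5.
f(3.3) = 54.46, f(3.6) = 63.64, f(3.9) = 73.54, f(4.2) = 84.16, f(4.5) = 95.5.
Sum = Δs · [f(3.3) + f(3.6) + f(3.9) + f(4.2) + f(4.5)].
Sum = 111.39.

111.39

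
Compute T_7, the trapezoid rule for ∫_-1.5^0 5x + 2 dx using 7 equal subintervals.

Δx = (0 − (-1.5))/7 = 3/14.
f(-1.5) = -5.5, f(-9/7) = -31/7, f(-15/14) = -47/14, f(-6/7) = -16/7, f(-9/14) = -17/14, f(-3/7) = -1/7, f(-3/14) = 13/14, f(0) = 2.
T_7 = (Δx/2)·[f(x_0) + 2f(x_1) + ... + 2f(x_{6}) + f(x_7)].
Sum = -2.625.

-2.625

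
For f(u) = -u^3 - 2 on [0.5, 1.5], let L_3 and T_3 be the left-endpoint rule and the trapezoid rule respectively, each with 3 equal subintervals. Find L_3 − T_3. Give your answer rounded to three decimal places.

0.542

L_3 ≈ -2.76389.
T_3 ≈ -3.30556.
L_3 − T_3 ≈ 0.542.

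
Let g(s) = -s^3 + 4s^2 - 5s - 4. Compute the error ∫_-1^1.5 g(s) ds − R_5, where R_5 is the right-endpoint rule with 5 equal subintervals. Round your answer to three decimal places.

Exact integral: ∫_-1^1.5 g(s) ds ≈ -8.30729.
R_5 = -10.9375.
Error ≈ -8.30729 − (-10.9375) ≈ 2.630.

2.630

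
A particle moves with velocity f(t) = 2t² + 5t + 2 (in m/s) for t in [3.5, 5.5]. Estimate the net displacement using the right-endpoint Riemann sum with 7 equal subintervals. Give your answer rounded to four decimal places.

137.9592

Δt = (5.5 − 3.5)/7 = 2/7.
Right endpoints: 53/14, 57/14, 61/14, 65/14, 69/14, 73/14, 5.5.
f(53/14) = 2430/49, f(57/14) = 2720/49, f(61/14) = 3026/49, f(65/14) = 3348/49, f(69/14) = 3686/49, f(73/14) = 4040/49, f(5.5) = 90.
Sum = Δt · [f(53/14) + f(57/14) + f(61/14) + ...].
Sum ≈ 137.9592.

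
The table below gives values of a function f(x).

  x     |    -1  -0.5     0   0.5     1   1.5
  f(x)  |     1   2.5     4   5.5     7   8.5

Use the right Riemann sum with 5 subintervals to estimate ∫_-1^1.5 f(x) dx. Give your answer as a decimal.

13.75

Δx = 0.5.
Sum = 0.5·[2.5 + 4 + 5.5 + 7 + 8.5] = 13.75.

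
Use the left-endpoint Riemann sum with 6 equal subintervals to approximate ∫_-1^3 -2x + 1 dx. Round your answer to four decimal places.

Δx = (3 − (-1))/6 = 2/3.
Left endpoints: -1, -1/3, 1/3, 1, 5/3, 7/3.
f(-1) = 3, f(-1/3) = 5/3, f(1/3) = 1/3, f(1) = -1, f(5/3) = -7/3, f(7/3) = -11/3.
Sum = Δx · [f(-1) + f(-1/3) + f(1/3) + ...].
Sum ≈ -1.3333.

-1.3333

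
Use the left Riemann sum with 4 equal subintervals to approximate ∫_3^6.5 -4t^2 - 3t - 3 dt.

Δt = (6.5 − 3)/4 = 0.875.
Left endpoints: 3, 3.875, 4.75, 5.625.
f(3) = -48, f(3.875) = -74.6875, f(4.75) = -107.5, f(5.625) = -146.4375.
Sum = Δt · [f(3) + f(3.875) + f(4.75) + f(5.625)].
Sum = -329.546875.

-329.546875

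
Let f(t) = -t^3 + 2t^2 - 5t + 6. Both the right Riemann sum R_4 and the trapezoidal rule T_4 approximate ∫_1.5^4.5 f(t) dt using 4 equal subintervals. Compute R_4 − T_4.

R_4 = -96.75.
T_4 = -71.71875.
R_4 − T_4 = -25.03125.

-25.03125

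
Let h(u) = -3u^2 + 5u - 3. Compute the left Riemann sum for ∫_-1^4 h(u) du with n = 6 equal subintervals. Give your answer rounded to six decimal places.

-35.902778

Δu = (4 − (-1))/6 = 5/6.
Left endpoints: -1, -1/6, 2/3, 1.5, 7/3, 19/6.
h(-1) = -11, h(-1/6) = -47/12, h(2/3) = -1, h(1.5) = -2.25, h(7/3) = -23/3, h(19/6) = -17.25.
Sum = Δu · [h(-1) + h(-1/6) + h(2/3) + ...].
Sum ≈ -35.902778.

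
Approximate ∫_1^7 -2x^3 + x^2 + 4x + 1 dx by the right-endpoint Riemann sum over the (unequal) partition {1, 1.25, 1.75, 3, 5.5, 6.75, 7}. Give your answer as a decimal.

-1566.578125

Subinterval widths: 0.25, 0.5, 1.25, 2.5, 1.25, 0.25.
Right endpoints: 1.25, 1.75, 3, 5.5, 6.75, 7.
f(1.25) = 3.65625, f(1.75) = 0.34375, f(3) = -32, f(5.5) = -279.5, f(6.75) = -541.53125, f(7) = -608.
Sum = Σ Δx_i · f(x_i).
Sum = -1566.578125.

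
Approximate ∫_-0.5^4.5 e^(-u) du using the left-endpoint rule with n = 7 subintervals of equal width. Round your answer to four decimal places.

2.2915

Δu = (4.5 − (-0.5))/7 = 5/7.
Left endpoints: -0.5, 3/14, 13/14, 23/14, 33/14, 43/14, 53/14.
f(-0.5) ≈ 1.6487, f(3/14) ≈ 0.8071, f(13/14) ≈ 0.3951, f(23/14) ≈ 0.1934, f(33/14) ≈ 0.0947, f(43/14) ≈ 0.0464, f(53/14) ≈ 0.0227.
Sum = Δu · [f(-0.5) + f(3/14) + f(13/14) + ...].
Sum ≈ 2.2915.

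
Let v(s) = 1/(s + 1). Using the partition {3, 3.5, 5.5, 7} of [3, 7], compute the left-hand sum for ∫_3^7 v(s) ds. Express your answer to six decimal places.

Subinterval widths: 0.5, 2, 1.5.
Left endpoints: 3, 3.5, 5.5.
v(3) = 0.25, v(3.5) = 2/9, v(5.5) = 2/13.
Sum = Σ Δs_i · v(s_i).
Sum ≈ 0.800214.

0.800214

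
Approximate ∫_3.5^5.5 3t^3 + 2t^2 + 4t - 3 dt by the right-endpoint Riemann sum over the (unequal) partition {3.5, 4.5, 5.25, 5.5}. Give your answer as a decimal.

Subinterval widths: 1, 0.75, 0.25.
Right endpoints: 4.5, 5.25, 5.5.
f(4.5) = 328.875, f(5.25) = 507.234375, f(5.5) = 578.625.
Sum = Σ Δt_i · f(t_i).
Sum = 853.95703125.

853.95703125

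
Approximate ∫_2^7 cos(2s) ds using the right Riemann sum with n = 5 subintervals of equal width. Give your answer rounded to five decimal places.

0.95619

Δs = (7 − 2)/5 = 1.
Right endpoints: 3, 4, 5, 6, 7.
f(3) ≈ 0.96017, f(4) ≈ -0.14550, f(5) ≈ -0.83907, f(6) ≈ 0.84385, f(7) ≈ 0.13674.
Sum = Δs · [f(3) + f(4) + f(5) + f(6) + f(7)].
Sum ≈ 0.95619.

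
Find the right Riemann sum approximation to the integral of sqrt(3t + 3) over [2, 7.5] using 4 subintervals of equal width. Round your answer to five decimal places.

23.99268

Δt = (7.5 − 2)/4 = 1.375.
Right endpoints: 3.375, 4.75, 6.125, 7.5.
f(3.375) ≈ 3.62284, f(4.75) ≈ 4.15331, f(6.125) ≈ 4.62331, f(7.5) ≈ 5.04975.
Sum = Δt · [f(3.375) + f(4.75) + f(6.125) + f(7.5)].
Sum ≈ 23.99268.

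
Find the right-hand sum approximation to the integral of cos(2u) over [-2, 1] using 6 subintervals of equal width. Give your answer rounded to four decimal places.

0.1292

Δu = (1 − (-2))/6 = 0.5.
Right endpoints: -1.5, -1, -0.5, 0, 0.5, 1.
f(-1.5) ≈ -0.9900, f(-1) ≈ -0.4161, f(-0.5) ≈ 0.5403, f(0) ≈ 1.0000, f(0.5) ≈ 0.5403, f(1) ≈ -0.4161.
Sum = Δu · [f(-1.5) + f(-1) + f(-0.5) + ...].
Sum ≈ 0.1292.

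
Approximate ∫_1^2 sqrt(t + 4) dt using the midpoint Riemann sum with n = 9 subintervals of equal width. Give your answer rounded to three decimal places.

2.344

Δt = (2 − 1)/9 = 1/9.
Midpoints: 19/18, 7/6, 23/18, 25/18, 1.5, 29/18, 31/18, 11/6, 35/18.
f(19/18) ≈ 2.248, f(7/6) ≈ 2.273, f(23/18) ≈ 2.297, f(25/18) ≈ 2.321, f(1.5) ≈ 2.345, f(29/18) ≈ 2.369, f(31/18) ≈ 2.392, f(11/6) ≈ 2.415, f(35/18) ≈ 2.438.
Sum = Δt · [f(19/18) + f(7/6) + f(23/18) + ...].
Sum ≈ 2.344.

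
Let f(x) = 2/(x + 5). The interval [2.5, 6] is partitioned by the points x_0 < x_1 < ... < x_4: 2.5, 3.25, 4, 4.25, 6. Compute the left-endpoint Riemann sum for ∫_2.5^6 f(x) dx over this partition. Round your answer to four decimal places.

Subinterval widths: 0.75, 0.75, 0.25, 1.75.
Left endpoints: 2.5, 3.25, 4, 4.25.
f(2.5) = 4/15, f(3.25) = 8/33, f(4) = 2/9, f(4.25) = 8/37.
Sum = Σ Δx_i · f(x_i).
Sum ≈ 0.8158.

0.8158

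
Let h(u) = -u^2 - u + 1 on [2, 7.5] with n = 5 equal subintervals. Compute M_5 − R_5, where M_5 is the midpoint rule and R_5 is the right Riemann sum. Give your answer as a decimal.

M_5 = -158.02875.
R_5 = -191.455.
M_5 − R_5 = 33.42625.

33.42625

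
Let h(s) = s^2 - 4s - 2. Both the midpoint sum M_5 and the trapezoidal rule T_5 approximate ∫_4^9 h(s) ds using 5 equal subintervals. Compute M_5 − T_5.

-1.25

M_5 = 81.25.
T_5 = 82.5.
M_5 − T_5 = -1.25.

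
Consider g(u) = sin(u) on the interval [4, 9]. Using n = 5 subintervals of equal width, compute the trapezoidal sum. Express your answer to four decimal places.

Δu = (9 − 4)/5 = 1.
g(4) ≈ -0.7568, g(5) ≈ -0.9589, g(6) ≈ -0.2794, g(7) ≈ 0.6570, g(8) ≈ 0.9894, g(9) ≈ 0.4121.
T_5 = (Δu/2)·[g(u_0) + 2g(u_1) + ... + 2g(u_{4}) + g(u_5)].
Sum ≈ 0.2357.

0.2357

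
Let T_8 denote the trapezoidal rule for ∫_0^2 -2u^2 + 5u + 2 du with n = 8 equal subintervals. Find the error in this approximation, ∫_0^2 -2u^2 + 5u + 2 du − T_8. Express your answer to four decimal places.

Exact integral: ∫_0^2 f(u) du ≈ 8.666667.
T_8 = 8.625.
Error ≈ 8.666667 − 8.625 ≈ 0.0417.

0.0417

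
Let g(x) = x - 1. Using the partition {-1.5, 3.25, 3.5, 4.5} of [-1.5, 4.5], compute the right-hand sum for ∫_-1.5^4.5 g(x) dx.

Subinterval widths: 4.75, 0.25, 1.
Right endpoints: 3.25, 3.5, 4.5.
g(3.25) = 2.25, g(3.5) = 2.5, g(4.5) = 3.5.
Sum = Σ Δx_i · g(x_i).
Sum = 14.8125.

14.8125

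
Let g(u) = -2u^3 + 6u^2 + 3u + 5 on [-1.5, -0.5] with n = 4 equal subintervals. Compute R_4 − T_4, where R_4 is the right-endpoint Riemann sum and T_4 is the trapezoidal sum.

R_4 = 9.1875.
T_4 = 11.125.
R_4 − T_4 = -1.9375.

-1.9375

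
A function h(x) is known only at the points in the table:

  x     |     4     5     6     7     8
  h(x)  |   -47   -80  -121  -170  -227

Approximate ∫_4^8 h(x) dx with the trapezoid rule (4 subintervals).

-508

Δx = 1.
T_4 = (1/2)·[(-47) + 2·(-80) + 2·(-121) + 2·(-170) + (-227)] = -508.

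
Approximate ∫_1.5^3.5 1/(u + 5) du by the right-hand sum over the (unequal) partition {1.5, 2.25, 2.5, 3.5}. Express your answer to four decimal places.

Subinterval widths: 0.75, 0.25, 1.
Right endpoints: 2.25, 2.5, 3.5.
f(2.25) = 4/29, f(2.5) = 2/15, f(3.5) = 2/17.
Sum = Σ Δu_i · f(u_i).
Sum ≈ 0.2544.

0.2544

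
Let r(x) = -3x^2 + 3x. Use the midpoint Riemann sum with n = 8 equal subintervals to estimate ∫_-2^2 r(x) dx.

-15.75

Δx = (2 − (-2))/8 = 0.5.
Midpoints: -1.75, -1.25, -0.75, -0.25, 0.25, 0.75, 1.25, 1.75.
r(-1.75) = -14.4375, r(-1.25) = -8.4375, r(-0.75) = -3.9375, r(-0.25) = -0.9375, r(0.25) = 0.5625, r(0.75) = 0.5625, r(1.25) = -0.9375, r(1.75) = -3.9375.
Sum = Δx · [r(-1.75) + r(-1.25) + r(-0.75) + ...].
Sum = -15.75.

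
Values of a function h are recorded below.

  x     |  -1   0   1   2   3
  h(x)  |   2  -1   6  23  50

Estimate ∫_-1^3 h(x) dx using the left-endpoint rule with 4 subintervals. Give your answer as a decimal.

Δx = 1.
Sum = 1·[2 + (-1) + 6 + 23] = 30.

30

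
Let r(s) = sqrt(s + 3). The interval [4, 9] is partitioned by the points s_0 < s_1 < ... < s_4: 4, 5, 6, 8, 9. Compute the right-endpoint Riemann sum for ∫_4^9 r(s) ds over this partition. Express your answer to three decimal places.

15.926

Subinterval widths: 1, 1, 2, 1.
Right endpoints: 5, 6, 8, 9.
r(5) ≈ 2.828, r(6) ≈ 3.000, r(8) ≈ 3.317, r(9) ≈ 3.464.
Sum = Σ Δs_i · r(s_i).
Sum ≈ 15.926.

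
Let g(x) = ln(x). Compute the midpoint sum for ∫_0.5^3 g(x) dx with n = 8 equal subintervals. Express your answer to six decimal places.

Δx = (3 − 0.5)/8 = 0.3125.
Midpoints: 0.65625, 0.96875, 1.28125, 1.59375, 1.90625, 2.21875, 2.53125, 2.84375.
g(0.65625) ≈ -0.421213, g(0.96875) ≈ -0.031749, g(1.28125) ≈ 0.247836, g(1.59375) ≈ 0.466090, g(1.90625) ≈ 0.645138, g(2.21875) ≈ 0.796944, g(2.53125) ≈ 0.928713, g(2.84375) ≈ 1.045124.
Sum = Δx · [g(0.65625) + g(0.96875) + g(1.28125) + ...].
Sum ≈ 1.149026.

1.149026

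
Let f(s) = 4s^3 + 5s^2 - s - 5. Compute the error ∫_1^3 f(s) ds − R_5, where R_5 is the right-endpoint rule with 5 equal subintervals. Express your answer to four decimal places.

-29.9467

Exact integral: ∫_1^3 f(s) ds ≈ 109.333333.
R_5 = 139.28.
Error ≈ 109.333333 − 139.28 ≈ -29.9467.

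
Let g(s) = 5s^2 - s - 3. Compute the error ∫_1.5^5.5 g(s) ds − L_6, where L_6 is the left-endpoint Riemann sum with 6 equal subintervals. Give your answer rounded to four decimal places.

43.8519

Exact integral: ∫_1.5^5.5 g(s) ds ≈ 245.666667.
L_6 ≈ 201.814815.
Error ≈ 245.666667 − 201.814815 ≈ 43.8519.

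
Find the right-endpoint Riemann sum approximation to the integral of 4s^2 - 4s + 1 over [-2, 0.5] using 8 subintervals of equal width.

Δs = (0.5 − (-2))/8 = 0.3125.
Right endpoints: -1.6875, -1.375, -1.0625, -0.75, -0.4375, -0.125, 0.1875, 0.5.
f(-1.6875) = 19.140625, f(-1.375) = 14.0625, f(-1.0625) = 9.765625, f(-0.75) = 6.25, f(-0.4375) = 3.515625, f(-0.125) = 1.5625, f(0.1875) = 0.390625, f(0.5) = 0.
Sum = Δs · [f(-1.6875) + f(-1.375) + f(-1.0625) + ...].
Sum = 17.08984375.

17.08984375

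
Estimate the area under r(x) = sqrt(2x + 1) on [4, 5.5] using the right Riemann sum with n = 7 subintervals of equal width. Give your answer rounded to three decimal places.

4.906

Δx = (5.5 − 4)/7 = 3/14.
Right endpoints: 59/14, 31/7, 65/14, 34/7, 71/14, 37/7, 5.5.
r(59/14) ≈ 3.071, r(31/7) ≈ 3.140, r(65/14) ≈ 3.207, r(34/7) ≈ 3.273, r(71/14) ≈ 3.338, r(37/7) ≈ 3.402, r(5.5) ≈ 3.464.
Sum = Δx · [r(59/14) + r(31/7) + r(65/14) + ...].
Sum ≈ 4.906.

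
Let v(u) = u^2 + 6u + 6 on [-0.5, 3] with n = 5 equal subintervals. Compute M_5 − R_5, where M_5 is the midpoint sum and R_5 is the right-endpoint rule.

M_5 = 56.14875.
R_5 = 66.99.
M_5 − R_5 = -10.84125.

-10.84125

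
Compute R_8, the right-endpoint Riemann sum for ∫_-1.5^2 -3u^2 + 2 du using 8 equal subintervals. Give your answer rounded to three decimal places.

-5.858

Δu = (2 − (-1.5))/8 = 0.4375.
Right endpoints: -1.0625, -0.625, -0.1875, 0.25, 0.6875, 1.125, 1.5625, 2.
f(-1.0625) = -1.38671875, f(-0.625) = 0.828125, f(-0.1875) = 1.89453125, f(0.25) = 1.8125, f(0.6875) = 0.58203125, f(1.125) = -1.796875, f(1.5625) = -5.32421875, f(2) = -10.
Sum = Δu · [f(-1.0625) + f(-0.625) + f(-0.1875) + ...].
Sum ≈ -5.858.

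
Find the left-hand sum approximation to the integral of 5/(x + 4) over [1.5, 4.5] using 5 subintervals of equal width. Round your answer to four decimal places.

Δx = (4.5 − 1.5)/5 = 0.6.
Left endpoints: 1.5, 2.1, 2.7, 3.3, 3.9.
f(1.5) = 10/11, f(2.1) = 50/61, f(2.7) = 50/67, f(3.3) = 50/73, f(3.9) = 50/79.
Sum = Δx · [f(1.5) + f(2.1) + f(2.7) + f(3.3) + f(3.9)].
Sum ≈ 2.2757.

2.2757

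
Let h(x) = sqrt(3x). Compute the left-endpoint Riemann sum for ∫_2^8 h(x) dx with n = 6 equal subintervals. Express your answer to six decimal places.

Δx = (8 − 2)/6 = 1.
Left endpoints: 2, 3, 4, 5, 6, 7.
h(2) ≈ 2.449490, h(3) ≈ 3.000000, h(4) ≈ 3.464102, h(5) ≈ 3.872983, h(6) ≈ 4.242641, h(7) ≈ 4.582576.
Sum = Δx · [h(2) + h(3) + h(4) + ...].
Sum ≈ 21.611791.

21.611791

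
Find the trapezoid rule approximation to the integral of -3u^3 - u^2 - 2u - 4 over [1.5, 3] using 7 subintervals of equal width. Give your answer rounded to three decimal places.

Δu = (3 − 1.5)/7 = 3/14.
f(1.5) = -19.375, f(12/7) = -8740/343, f(27/14) = -90815/2744, f(15/7) = -14542/343, f(33/14) = -146969/2744, f(18/7) = -22900/343, f(39/14) = -225515/2744, f(3) = -100.
T_7 = (Δu/2)·[f(u_0) + 2f(u_1) + ... + 2f(u_{6}) + f(u_7)].
Sum ≈ -77.822.

-77.822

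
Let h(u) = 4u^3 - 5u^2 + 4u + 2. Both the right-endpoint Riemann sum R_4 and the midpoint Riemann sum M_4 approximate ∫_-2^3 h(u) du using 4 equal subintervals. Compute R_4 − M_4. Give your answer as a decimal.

R_4 = 112.34375.
M_4 = 26.015625.
R_4 − M_4 = 86.328125.

86.328125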